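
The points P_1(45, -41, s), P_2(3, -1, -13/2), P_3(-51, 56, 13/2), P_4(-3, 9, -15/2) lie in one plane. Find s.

-39/2

The points are coplanar iff P_1P_2 · (P_1P_3 × P_1P_4) = 0.
Expanding, this is linear in s: (198)s + (3861) = 0.
So s = -39/2.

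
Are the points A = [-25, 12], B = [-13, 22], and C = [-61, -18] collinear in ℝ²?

Yes

AB = (12, 10), AC = (-36, -30).
Twice the signed area of △ABC is (12)(-30) − (10)(-36) = 0.
The triangle is degenerate (zero area), so the points are collinear.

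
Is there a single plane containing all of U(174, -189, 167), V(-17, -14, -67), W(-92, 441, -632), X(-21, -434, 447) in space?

The four points are coplanar iff the 3×3 determinant with rows UV, UW, UX is zero.
Rows: (-191, 175, -234), (-266, 630, -799), (-195, -245, 280).
Expanding along the first row: (-191)(-19355) − (175)(-230285) + (-234)(188020) = 0.
Zero determinant ⇒ coplanar.

Yes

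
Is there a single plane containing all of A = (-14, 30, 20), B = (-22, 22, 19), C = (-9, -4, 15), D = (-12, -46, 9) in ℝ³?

Yes

With A as base: AB = (-8, -8, -1), AC = (5, -34, -5), AD = (2, -76, -11).
AC × AD = (-6, 45, -312).
AB · (AC × AD) = 0.
The scalar triple product vanishes, so the four points are coplanar.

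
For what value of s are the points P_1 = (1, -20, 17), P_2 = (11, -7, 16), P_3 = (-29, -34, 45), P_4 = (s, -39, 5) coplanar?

-4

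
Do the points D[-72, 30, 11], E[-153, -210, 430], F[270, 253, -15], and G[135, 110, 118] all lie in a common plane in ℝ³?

No

With D as base: DE = (-81, -240, 419), DF = (342, 223, -26), DG = (207, 80, 107).
DF × DG = (25941, -41976, -18801).
DE · (DF × DG) = 95400.
Since 95400 ≠ 0, the four points are not coplanar.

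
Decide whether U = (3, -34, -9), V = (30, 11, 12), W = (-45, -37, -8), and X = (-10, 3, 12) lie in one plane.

A normal to the plane through U, V, W is n = UV × UW = (108, -1035, 2079).
The plane has equation n·P = 16803. For X: n·X = 20763.
20763 ≠ 16803, so X is off the plane.

No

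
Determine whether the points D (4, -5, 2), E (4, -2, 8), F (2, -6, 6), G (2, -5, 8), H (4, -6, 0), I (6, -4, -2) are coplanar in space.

Yes

The plane through D, E, F has normal n = DE × DF = (18, -12, 6) and equation n·P = 144.
Checking the remaining points: n·G = 144, n·H = 144, n·I = 144.
All equal 144, so all 6 points lie in one plane.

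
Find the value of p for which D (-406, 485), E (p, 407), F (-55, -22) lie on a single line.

Collinearity: (E − D) must be parallel to (F − D) = (351, -507).
Cross-multiplying the components: (p − (-406))·(-507) = (-78)·(351).
Solving gives p = -352.

-352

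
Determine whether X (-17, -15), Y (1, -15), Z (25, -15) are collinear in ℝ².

Yes

XY = (18, 0), XZ = (42, 0).
Twice the signed area of △XYZ is (18)(0) − (0)(42) = 0.
The triangle is degenerate (zero area), so the points are collinear.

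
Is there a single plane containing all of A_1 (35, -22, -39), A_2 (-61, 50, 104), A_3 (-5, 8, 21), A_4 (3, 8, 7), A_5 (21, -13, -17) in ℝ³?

No

The plane through A_1, A_2, A_3 has normal n = A_1A_2 × A_1A_3 = (30, 40, 0) and equation n·P = 170.
Checking the remaining points: n·A_4 = 410, n·A_5 = 110.
Since n·A_4 = 410 ≠ 170, A_4 is off the plane and the points are not all coplanar.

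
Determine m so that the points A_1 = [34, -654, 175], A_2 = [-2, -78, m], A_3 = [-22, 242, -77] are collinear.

13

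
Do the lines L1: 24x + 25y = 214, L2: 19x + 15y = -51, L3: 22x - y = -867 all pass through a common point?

No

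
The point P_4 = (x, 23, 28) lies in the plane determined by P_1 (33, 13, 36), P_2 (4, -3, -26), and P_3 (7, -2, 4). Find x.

The plane through P_1, P_2, P_3 has equation −418x + 684y + 19z = -4218.
Substituting P_4: (-418)x + (16264) = -4218, so x = 49.

49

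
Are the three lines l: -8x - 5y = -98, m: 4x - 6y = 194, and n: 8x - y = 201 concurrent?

No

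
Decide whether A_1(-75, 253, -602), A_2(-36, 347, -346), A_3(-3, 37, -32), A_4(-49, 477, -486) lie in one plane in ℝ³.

No

With A_1 as base: A_1A_2 = (39, 94, 256), A_1A_3 = (72, -216, 570), A_1A_4 = (26, 224, 116).
A_1A_3 × A_1A_4 = (-152736, 6468, 21744).
A_1A_2 · (A_1A_3 × A_1A_4) = 217752.
Since 217752 ≠ 0, the four points are not coplanar.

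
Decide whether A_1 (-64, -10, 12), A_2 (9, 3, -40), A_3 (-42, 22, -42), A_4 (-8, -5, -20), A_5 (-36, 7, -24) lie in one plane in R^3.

No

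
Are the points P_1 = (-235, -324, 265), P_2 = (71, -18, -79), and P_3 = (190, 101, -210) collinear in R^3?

No

P_1P_2 = (306, 306, -344), P_1P_3 = (425, 425, -475).
P_1P_2 × P_1P_3 = (850, -850, 0).
The cross product is nonzero, so the points do not lie on one line.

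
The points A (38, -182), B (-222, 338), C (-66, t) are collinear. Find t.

26

Collinearity: (C − A) must be parallel to (B − A) = (-260, 520).
Cross-multiplying the components: (t − (-182))·(-260) = (-104)·(520).
Solving gives t = 26.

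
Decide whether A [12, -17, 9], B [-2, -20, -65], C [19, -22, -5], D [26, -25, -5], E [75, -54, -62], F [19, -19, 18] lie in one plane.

No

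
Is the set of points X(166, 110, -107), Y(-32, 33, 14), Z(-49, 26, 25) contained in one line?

XY = (-198, -77, 121), XZ = (-215, -84, 132).
Comparing components 3 and 1: (121)(-215) − (-198)(132) = 121 ≠ 0, so XY and XZ are not parallel and the points are not collinear.

No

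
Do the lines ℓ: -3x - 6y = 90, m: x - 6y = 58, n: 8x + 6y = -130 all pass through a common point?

Yes

The three lines meet at one point iff the augmented coefficient matrix [aᵢ bᵢ cᵢ] has rank < 3, i.e. its determinant vanishes.
Here the determinant is 0.
It vanishes, so the lines are concurrent at (-8, -11).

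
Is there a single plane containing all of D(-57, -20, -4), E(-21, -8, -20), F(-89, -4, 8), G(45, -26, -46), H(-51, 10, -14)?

The plane through D, E, F has normal n = DE × DF = (400, 80, 960) and equation n·P = -28240.
Checking the remaining points: n·G = -28240, n·H = -33040.
Since n·H = -33040 ≠ -28240, H is off the plane and the points are not all coplanar.

No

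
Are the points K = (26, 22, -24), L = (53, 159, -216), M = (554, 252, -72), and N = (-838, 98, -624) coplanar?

A normal to the plane through K, L, M is n = KL × KM = (37584, -100080, -66126).
The plane has equation n·P = 362448. For N: n·N = -40608.
-40608 ≠ 362448, so N is off the plane.

No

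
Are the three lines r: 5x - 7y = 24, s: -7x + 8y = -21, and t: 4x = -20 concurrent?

Intersecting r and s: solving the 2×2 system gives (x, y) = (-5, -7).
Substitute into t: (4)(-5) + (0)(-7) = -20.
This equals -20, so (-5, -7) lies on all three lines and they are concurrent.

Yes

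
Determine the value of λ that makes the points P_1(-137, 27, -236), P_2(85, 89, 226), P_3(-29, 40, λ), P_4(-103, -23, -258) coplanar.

Coplanarity ⇔ det[P_1P_2; P_1P_3; P_1P_4] = 0.
Expanding, this is linear in λ: (13208)λ + (501904) = 0.
So λ = -38.

-38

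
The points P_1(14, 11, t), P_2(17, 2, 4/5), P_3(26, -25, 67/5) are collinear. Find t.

Direction P_2P_3 = (9, -27, 63/5). From the x-coordinate of P_1, the parameter along the line is τ = (14 − 17)/9 = -1/3.
Then t = 4/5 + (-1/3)·(63/5) = -17/5.

-17/5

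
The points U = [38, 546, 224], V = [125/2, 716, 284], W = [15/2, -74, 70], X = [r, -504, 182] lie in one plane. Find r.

185

The points are coplanar iff UV · (UW × UX) = 0.
Expanding, this is linear in r: (11020)r + (-2038700) = 0.
So r = 185.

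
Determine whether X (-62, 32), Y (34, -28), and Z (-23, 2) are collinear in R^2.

No

XY = (96, -60), XZ = (39, -30).
If collinear, XZ would be a scalar multiple of XY. But (96)·(-30) ≠ (-60)·(39) (difference -540), so they are not parallel; the points are not collinear.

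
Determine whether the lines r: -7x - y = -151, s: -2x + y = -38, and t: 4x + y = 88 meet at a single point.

Intersecting r and s: solving the 2×2 system gives (x, y) = (21, 4).
Substitute into t: (4)(21) + (1)(4) = 88.
This equals 88, so (21, 4) lies on all three lines and they are concurrent.

Yes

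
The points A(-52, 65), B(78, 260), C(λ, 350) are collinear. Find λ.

138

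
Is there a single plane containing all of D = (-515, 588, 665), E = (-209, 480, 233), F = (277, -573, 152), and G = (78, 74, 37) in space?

Yes

The four points are coplanar iff the 3×3 determinant with rows DE, DF, DG is zero.
Rows: (306, -108, -432), (792, -1161, -513), (593, -514, -628).
Expanding along the first row: (306)(465426) − (-108)(-193167) + (-432)(281385) = 0.
Zero determinant ⇒ coplanar.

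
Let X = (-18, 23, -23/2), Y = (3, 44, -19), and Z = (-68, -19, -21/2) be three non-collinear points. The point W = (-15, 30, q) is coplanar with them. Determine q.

-21

Coplanarity requires XY · (XZ × XW) = 0.
XY = (21, 21, -15/2), XZ = (-50, -42, 1); the triple product is linear in q with coefficient 168 and constant term 3528.
Setting it to zero: q = -21.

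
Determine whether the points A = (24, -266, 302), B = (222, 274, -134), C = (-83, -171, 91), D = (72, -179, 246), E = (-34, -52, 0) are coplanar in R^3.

The plane through A, B, C has normal n = AB × AC = (-72520, 88430, 76590) and equation n·P = -2132680.
Checking the remaining points: n·D = -2209270, n·E = -2132680.
Since n·D = -2209270 ≠ -2132680, D is off the plane and the points are not all coplanar.

No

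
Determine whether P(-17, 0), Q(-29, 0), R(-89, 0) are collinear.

Yes

PQ = (-12, 0), PR = (-72, 0).
det[PQ; PR] = (-12)(0) − (0)(-72) = 0.
The determinant is zero, so the points are collinear.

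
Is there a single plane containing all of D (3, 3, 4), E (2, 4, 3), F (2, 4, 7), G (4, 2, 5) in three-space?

A normal to the plane through D, E, F is n = DE × DF = (4, 4, 0).
The plane has equation n·P = 24. For G: n·G = 24.
Equal, so G lies in the plane and all four are coplanar.

Yes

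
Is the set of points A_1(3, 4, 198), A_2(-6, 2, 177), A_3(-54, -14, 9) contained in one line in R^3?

A_1A_2 = (-9, -2, -21), A_1A_3 = (-57, -18, -189).
Comparing components 3 and 1: (-21)(-57) − (-9)(-189) = -504 ≠ 0, so A_1A_2 and A_1A_3 are not parallel and the points are not collinear.

No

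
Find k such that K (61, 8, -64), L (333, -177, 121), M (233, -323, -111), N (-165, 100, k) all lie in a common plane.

-265

Normal to plane KLM: n = (69930, 44604, -58212); plane equation n·P = 8348130.
Requiring n·N = 8348130: (-58212)k + (-7078050) = 8348130.
So k = -265.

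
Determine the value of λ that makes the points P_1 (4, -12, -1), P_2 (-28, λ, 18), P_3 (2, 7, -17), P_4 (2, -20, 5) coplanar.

-91/2

The points are coplanar iff P_1P_2 · (P_1P_3 × P_1P_4) = 0.
Expanding, this is linear in λ: (44)λ + (2002) = 0.
So λ = -91/2.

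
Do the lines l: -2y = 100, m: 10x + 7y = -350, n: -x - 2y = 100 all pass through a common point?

The three lines meet at one point iff the augmented coefficient matrix [aᵢ bᵢ cᵢ] has rank < 3, i.e. its determinant vanishes.
Here the determinant is 0.
It vanishes, so the lines are concurrent at (0, -50).

Yes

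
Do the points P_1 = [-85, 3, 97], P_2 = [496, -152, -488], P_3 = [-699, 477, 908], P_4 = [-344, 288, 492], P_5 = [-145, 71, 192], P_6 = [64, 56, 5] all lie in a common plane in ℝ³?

No

The plane through P_1, P_2, P_3 has normal n = P_1P_2 × P_1P_3 = (151585, -112001, 180224) and equation n·P = 4261000.
Checking the remaining points: n·P_4 = 4268680, n·P_5 = 4671112, n·P_6 = 4330504.
Since n·P_4 = 4268680 ≠ 4261000, P_4 is off the plane and the points are not all coplanar.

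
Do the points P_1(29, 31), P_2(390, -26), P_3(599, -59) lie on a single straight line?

Yes

P_1P_2 = (361, -57), P_1P_3 = (570, -90).
Twice the signed area of △P_1P_2P_3 is (361)(-90) − (-57)(570) = 0.
The triangle is degenerate (zero area), so the points are collinear.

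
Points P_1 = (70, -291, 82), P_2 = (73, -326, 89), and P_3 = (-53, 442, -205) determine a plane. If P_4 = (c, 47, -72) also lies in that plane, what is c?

A normal to the plane is n = P_1P_2 × P_1P_3 = (4914, 0, -2106).
P_4 lies in the plane iff n · P_1P_4 = 0.
This gives (4914)c + (-19656) = 0, so c = 4.

4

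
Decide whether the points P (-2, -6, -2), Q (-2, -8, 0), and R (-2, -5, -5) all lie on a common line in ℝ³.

No

PQ = (0, -2, 2), PR = (0, 1, -3).
Comparing components 2 and 3: (-2)(-3) − (2)(1) = 4 ≠ 0, so PQ and PR are not parallel and the points are not collinear.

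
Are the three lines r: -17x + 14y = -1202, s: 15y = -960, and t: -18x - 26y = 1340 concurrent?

Lines aᵢx + bᵢy = cᵢ with pairwise distinct directions are concurrent exactly when det[aᵢ bᵢ cᵢ] = 0.
Here the determinant is 0.
It vanishes, so the lines are concurrent at (18, -64).

Yes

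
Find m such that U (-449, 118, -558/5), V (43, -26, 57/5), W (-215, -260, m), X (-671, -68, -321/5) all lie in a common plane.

369/5

Normal to plane UVX: n = (80262/5, -253134/5, -123480); plane equation n·P = 598878.
Requiring n·W = 598878: (-123480)m + (9711702) = 598878.
So m = 369/5.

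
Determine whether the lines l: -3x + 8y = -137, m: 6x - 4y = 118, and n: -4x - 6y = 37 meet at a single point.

No

Intersecting l and m: solving the 2×2 system gives (x, y) = (11, -13).
Substitute into n: (-4)(11) + (-6)(-13) = 34.
But n requires 37 ≠ 34, so the three lines have no common point.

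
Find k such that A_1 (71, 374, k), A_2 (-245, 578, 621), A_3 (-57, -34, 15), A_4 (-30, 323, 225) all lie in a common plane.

Coplanarity ⇔ det[A_1A_2; A_1A_3; A_1A_4] = 0.
Expanding, this is linear in k: (-83640)k + (12796920) = 0.
So k = 153.

153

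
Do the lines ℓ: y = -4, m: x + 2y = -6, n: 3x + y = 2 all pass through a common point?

The three lines meet at one point iff the augmented coefficient matrix [aᵢ bᵢ cᵢ] has rank < 3, i.e. its determinant vanishes.
Here the determinant is 0.
It vanishes, so the lines are concurrent at (2, -4).

Yes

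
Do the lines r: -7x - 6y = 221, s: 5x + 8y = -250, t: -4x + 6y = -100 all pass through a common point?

Intersecting r and s: solving the 2×2 system gives (x, y) = (-134/13, -645/26).
Substitute into t: (-4)(-134/13) + (6)(-645/26) = -1399/13.
But t requires -100 ≠ -1399/13, so the three lines have no common point.

No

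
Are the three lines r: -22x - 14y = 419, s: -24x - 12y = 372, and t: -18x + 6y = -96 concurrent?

No

Intersecting r and s: solving the 2×2 system gives (x, y) = (-5/2, -26).
Substitute into t: (-18)(-5/2) + (6)(-26) = -111.
But t requires -96 ≠ -111, so the three lines have no common point.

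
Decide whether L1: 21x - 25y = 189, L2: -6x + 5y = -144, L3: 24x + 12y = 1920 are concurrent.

Yes

The three lines meet at one point iff the augmented coefficient matrix [aᵢ bᵢ cᵢ] has rank < 3, i.e. its determinant vanishes.
Here the determinant is 0.
It vanishes, so the lines are concurrent at (59, 42).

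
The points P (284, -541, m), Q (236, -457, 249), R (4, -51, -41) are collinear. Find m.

Direction QR = (-232, 406, -290). From the x-coordinate of P, the parameter along the line is τ = (284 − 236)/(-232) = -6/29.
Then m = 249 + (-6/29)·(-290) = 309.

309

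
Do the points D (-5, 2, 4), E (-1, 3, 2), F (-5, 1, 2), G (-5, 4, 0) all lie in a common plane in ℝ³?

No

A normal to the plane through D, E, F is n = DE × DF = (-4, 8, -4).
The plane has equation n·P = 20. For G: n·G = 52.
52 ≠ 20, so G is off the plane.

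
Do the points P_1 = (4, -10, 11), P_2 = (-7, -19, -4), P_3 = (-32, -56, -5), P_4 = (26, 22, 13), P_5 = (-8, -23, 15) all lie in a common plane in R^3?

The plane through P_1, P_2, P_3 has normal n = P_1P_2 × P_1P_3 = (-546, 364, 182) and equation n·P = -3822.
Checking the remaining points: n·P_4 = -3822, n·P_5 = -1274.
Since n·P_5 = -1274 ≠ -3822, P_5 is off the plane and the points are not all coplanar.

No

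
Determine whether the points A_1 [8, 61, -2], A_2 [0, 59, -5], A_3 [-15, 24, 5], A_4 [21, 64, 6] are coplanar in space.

No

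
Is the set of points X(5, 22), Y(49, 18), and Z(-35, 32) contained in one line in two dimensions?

XY = (44, -4), XZ = (-40, 10).
Twice the signed area of △XYZ is (44)(10) − (-4)(-40) = 280.
The area is nonzero, so the three points are not collinear.

No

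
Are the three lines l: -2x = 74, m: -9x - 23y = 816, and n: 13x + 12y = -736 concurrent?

No

Intersecting l and m: solving the 2×2 system gives (x, y) = (-37, -21).
Substitute into n: (13)(-37) + (12)(-21) = -733.
But n requires -736 ≠ -733, so the three lines have no common point.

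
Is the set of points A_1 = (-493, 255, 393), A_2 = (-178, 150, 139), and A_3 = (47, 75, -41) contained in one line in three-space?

A_1A_2 = (315, -105, -254), A_1A_3 = (540, -180, -434).
A_1A_2 × A_1A_3 = (-150, -450, 0).
The cross product is nonzero, so the points do not lie on one line.

No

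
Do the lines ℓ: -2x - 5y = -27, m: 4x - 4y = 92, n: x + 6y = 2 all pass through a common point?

Intersecting ℓ and m: solving the 2×2 system gives (x, y) = (142/7, -19/7).
Substitute into n: (1)(142/7) + (6)(-19/7) = 4.
But n requires 2 ≠ 4, so the three lines have no common point.

No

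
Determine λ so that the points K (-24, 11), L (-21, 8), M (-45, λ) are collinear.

The three points are collinear iff det[KL; KM] = 0.
This determinant is linear in λ: (3)λ + (-96) = 0, so λ = 32.

32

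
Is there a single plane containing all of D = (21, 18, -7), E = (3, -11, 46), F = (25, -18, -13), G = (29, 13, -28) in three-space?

No

A normal to the plane through D, E, F is n = DE × DF = (2082, 104, 764).
The plane has equation n·P = 40246. For G: n·G = 40338.
40338 ≠ 40246, so G is off the plane.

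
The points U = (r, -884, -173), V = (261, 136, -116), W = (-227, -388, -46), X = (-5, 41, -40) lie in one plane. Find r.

The points are coplanar iff UV · (UW × UX) = 0.
Expanding, this is linear in r: (33174)r + (4876578) = 0.
So r = -147.

-147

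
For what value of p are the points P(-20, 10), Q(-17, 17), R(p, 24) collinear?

-14

The three points are collinear iff det[PQ; PR] = 0.
This determinant is linear in p: (-7)p + (-98) = 0, so p = -14.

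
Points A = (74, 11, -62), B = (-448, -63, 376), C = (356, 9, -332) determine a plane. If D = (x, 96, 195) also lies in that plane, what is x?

Coplanarity requires AB · (AC × AD) = 0.
AB = (-522, -74, 438), AC = (282, -2, -270); the triple product is linear in x with coefficient 20856 and constant term 2607000.
Setting it to zero: x = -125.

-125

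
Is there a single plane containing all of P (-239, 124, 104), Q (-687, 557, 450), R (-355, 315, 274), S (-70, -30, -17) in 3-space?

Yes

With P as base: PQ = (-448, 433, 346), PR = (-116, 191, 170), PS = (169, -154, -121).
PR × PS = (3069, 14694, -14415).
PQ · (PR × PS) = 0.
The scalar triple product vanishes, so the four points are coplanar.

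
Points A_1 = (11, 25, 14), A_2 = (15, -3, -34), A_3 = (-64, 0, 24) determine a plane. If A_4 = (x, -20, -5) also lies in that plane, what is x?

-69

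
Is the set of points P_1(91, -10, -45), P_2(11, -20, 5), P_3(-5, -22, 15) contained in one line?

Yes

P_1P_2 = (-80, -10, 50), P_1P_3 = (-96, -12, 60).
P_1P_2 × P_1P_3 = (0, 0, 0).
The cross product vanishes, so the three points are collinear.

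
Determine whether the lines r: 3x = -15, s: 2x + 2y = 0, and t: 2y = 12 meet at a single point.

No

Lines aᵢx + bᵢy = cᵢ with pairwise distinct directions are concurrent exactly when det[aᵢ bᵢ cᵢ] = 0.
Here the determinant is 12.
Nonzero, so no common point exists.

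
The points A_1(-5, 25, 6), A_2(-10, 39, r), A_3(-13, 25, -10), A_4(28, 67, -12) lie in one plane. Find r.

The points are coplanar iff A_1A_2 · (A_1A_3 × A_1A_4) = 0.
Expanding, this is linear in r: (-336)r + (-10752) = 0.
So r = -32.

-32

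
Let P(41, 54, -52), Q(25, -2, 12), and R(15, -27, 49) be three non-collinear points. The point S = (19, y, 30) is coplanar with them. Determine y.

Coplanarity requires PQ · (PR × PS) = 0.
PQ = (-16, -56, 64), PR = (-26, -81, 101); the triple product is linear in y with coefficient -48 and constant term -144.
Setting it to zero: y = -3.

-3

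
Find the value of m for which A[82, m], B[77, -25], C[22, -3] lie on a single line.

The three points are collinear iff det[AB; AC] = 0.
This determinant is linear in m: (-55)m + (-1485) = 0, so m = -27.

-27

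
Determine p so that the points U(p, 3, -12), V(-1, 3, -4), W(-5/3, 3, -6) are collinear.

Collinearity requires UV × UW = 0; each component is linear in p.
The y-component gives (-2)p + (-22/3) = 0, so p = -11/3.
The remaining components then also vanish.

-11/3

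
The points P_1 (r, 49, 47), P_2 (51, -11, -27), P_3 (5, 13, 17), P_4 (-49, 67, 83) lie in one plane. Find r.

Coplanarity ⇔ det[P_1P_2; P_1P_3; P_1P_4] = 0.
Expanding, this is linear in r: (792)r + (7920) = 0.
So r = -10.

-10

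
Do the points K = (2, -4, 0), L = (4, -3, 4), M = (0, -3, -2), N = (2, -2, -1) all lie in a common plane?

A normal to the plane through K, L, M is n = KL × KM = (-6, -4, 4).
The plane has equation n·P = 4. For N: n·N = -8.
-8 ≠ 4, so N is off the plane.

No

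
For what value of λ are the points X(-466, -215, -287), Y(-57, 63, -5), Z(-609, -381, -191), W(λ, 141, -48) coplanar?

11

Coplanarity ⇔ det[XY; XZ; XW] = 0.
Expanding, this is linear in λ: (73500)λ + (-808500) = 0.
So λ = 11.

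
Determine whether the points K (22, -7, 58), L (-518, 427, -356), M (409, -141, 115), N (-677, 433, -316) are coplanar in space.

With K as base: KL = (-540, 434, -414), KM = (387, -134, 57), KN = (-699, 440, -374).
KM × KN = (25036, 104895, 76614).
KL · (KM × KN) = 286794.
Since 286794 ≠ 0, the four points are not coplanar.

No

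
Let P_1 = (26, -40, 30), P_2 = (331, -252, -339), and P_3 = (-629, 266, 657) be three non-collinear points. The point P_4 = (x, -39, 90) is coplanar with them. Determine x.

-108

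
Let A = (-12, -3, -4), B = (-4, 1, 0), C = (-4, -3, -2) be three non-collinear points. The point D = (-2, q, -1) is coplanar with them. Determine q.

Coplanarity requires AB · (AC × AD) = 0.
AB = (8, 4, 4), AC = (8, 0, 2); the triple product is linear in q with coefficient 16 and constant term 32.
Setting it to zero: q = -2.

-2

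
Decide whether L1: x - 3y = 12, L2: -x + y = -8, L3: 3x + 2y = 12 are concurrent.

The three lines meet at one point iff the augmented coefficient matrix [aᵢ bᵢ cᵢ] has rank < 3, i.e. its determinant vanishes.
Here the determinant is 4.
Nonzero, so no common point exists.

No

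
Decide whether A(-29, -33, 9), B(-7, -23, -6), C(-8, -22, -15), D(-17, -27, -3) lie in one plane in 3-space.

No

With A as base: AB = (22, 10, -15), AC = (21, 11, -24), AD = (12, 6, -12).
AC × AD = (12, -36, -6).
AB · (AC × AD) = -6.
Since -6 ≠ 0, the four points are not coplanar.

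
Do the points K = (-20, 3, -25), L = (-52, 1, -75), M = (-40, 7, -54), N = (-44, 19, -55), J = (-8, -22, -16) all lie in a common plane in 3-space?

The plane through K, L, M has normal n = KL × KM = (258, 72, -168) and equation n·P = -744.
Checking the remaining points: n·N = -744, n·J = -960.
Since n·J = -960 ≠ -744, J is off the plane and the points are not all coplanar.

No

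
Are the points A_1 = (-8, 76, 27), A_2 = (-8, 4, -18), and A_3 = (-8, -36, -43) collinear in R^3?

A_1A_2 = (0, -72, -45), A_1A_3 = (0, -112, -70).
A_1A_2 × A_1A_3 = (0, 0, 0).
The cross product vanishes, so the three points are collinear.

Yes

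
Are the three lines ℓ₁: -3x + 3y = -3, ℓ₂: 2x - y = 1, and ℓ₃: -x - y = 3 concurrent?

No

The three lines meet at one point iff the augmented coefficient matrix [aᵢ bᵢ cᵢ] has rank < 3, i.e. its determinant vanishes.
Here the determinant is -6.
Nonzero, so no common point exists.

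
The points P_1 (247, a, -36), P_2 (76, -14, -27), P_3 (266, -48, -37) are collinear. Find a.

Collinearity requires P_1P_2 × P_1P_3 = 0; each component is linear in a.
The x-component gives (10)a + (446) = 0, so a = -223/5.
The remaining components then also vanish.

-223/5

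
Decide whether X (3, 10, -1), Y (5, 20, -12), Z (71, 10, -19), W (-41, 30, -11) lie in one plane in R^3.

No

A normal to the plane through X, Y, Z is n = XY × XZ = (-180, -712, -680).
The plane has equation n·P = -6980. For W: n·W = -6500.
-6500 ≠ -6980, so W is off the plane.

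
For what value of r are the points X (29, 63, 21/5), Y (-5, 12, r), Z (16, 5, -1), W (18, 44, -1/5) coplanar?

The points are coplanar iff XY · (XZ × XW) = 0.
Expanding, this is linear in r: (-391)r + (-18377/5) = 0.
So r = -47/5.

-47/5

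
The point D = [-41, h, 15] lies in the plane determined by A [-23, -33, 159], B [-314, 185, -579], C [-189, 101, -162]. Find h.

A normal to the plane is n = AB × AC = (28914, 29097, -2806).
D lies in the plane iff n · AD = 0.
This gives (29097)h + (843813) = 0, so h = -29.

-29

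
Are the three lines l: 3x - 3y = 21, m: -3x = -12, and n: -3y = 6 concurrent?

No

Intersecting l and m: solving the 2×2 system gives (x, y) = (4, -3).
Substitute into n: (0)(4) + (-3)(-3) = 9.
But n requires 6 ≠ 9, so the three lines have no common point.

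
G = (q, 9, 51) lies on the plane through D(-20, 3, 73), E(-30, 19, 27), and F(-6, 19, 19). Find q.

-19/2

Coplanarity requires DE · (DF × DG) = 0.
DE = (-10, 16, -46), DF = (14, 16, -54); the triple product is linear in q with coefficient -128 and constant term -1216.
Setting it to zero: q = -19/2.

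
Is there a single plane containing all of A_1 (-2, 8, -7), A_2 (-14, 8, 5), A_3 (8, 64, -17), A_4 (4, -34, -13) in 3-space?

Yes

The four points are coplanar iff the 3×3 determinant with rows A_1A_2, A_1A_3, A_1A_4 is zero.
Rows: (-12, 0, 12), (10, 56, -10), (6, -42, -6).
Expanding along the first row: (-12)(-756) − (0)(0) + (12)(-756) = 0.
Zero determinant ⇒ coplanar.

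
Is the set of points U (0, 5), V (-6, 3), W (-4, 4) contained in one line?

No

UV = (-6, -2), UW = (-4, -1).
If collinear, UW would be a scalar multiple of UV. But (-6)·(-1) ≠ (-2)·(-4) (difference -2), so they are not parallel; the points are not collinear.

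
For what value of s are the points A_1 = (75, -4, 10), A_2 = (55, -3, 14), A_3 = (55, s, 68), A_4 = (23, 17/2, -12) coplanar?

Coplanarity ⇔ det[A_1A_2; A_1A_3; A_1A_4] = 0.
Expanding, this is linear in s: (648)s + (12636) = 0.
So s = -39/2.

-39/2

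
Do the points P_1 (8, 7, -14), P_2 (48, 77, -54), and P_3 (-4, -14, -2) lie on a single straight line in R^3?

P_1P_2 = (40, 70, -40), P_1P_3 = (-12, -21, 12).
P_1P_2 × P_1P_3 = (0, 0, 0).
The cross product vanishes, so the three points are collinear.

Yes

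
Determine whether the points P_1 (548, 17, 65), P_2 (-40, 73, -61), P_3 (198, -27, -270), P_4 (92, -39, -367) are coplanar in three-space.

Yes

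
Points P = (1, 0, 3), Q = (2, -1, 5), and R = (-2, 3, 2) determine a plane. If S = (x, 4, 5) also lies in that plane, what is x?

-3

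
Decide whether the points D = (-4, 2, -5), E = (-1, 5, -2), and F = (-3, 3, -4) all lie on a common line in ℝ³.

Yes

DE = (3, 3, 3), DF = (1, 1, 1).
Each component of DF is 1/3 times the corresponding component of DE, so DF = 1/3·DE and the points are collinear.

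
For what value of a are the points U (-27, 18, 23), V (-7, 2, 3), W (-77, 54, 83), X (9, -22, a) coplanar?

Normal to plane UVW: n = (-240, -200, -80); plane equation n·P = 1040.
Requiring n·X = 1040: (-80)a + (2240) = 1040.
So a = 15.

15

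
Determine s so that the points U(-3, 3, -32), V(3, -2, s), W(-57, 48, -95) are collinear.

-25

Direction UW = (-54, 45, -63). From the x-coordinate of V, the parameter along the line is τ = (3 − (-3))/(-54) = -1/9.
Then s = (-32) + (-1/9)·(-63) = -25.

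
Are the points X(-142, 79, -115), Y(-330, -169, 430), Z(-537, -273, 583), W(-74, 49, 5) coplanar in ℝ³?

No

With X as base: XY = (-188, -248, 545), XZ = (-395, -352, 698), XW = (68, -30, 120).
XZ × XW = (-21300, 94864, 35786).
XY · (XZ × XW) = -18502.
Since -18502 ≠ 0, the four points are not coplanar.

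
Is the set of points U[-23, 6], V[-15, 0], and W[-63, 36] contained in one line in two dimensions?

UV = (8, -6), UW = (-40, 30).
Twice the signed area of △UVW is (8)(30) − (-6)(-40) = 0.
The triangle is degenerate (zero area), so the points are collinear.

Yes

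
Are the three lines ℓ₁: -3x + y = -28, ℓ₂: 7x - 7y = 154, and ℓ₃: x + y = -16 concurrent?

Yes

Intersecting ℓ₁ and ℓ₂: solving the 2×2 system gives (x, y) = (3, -19).
Substitute into ℓ₃: (1)(3) + (1)(-19) = -16.
This equals -16, so (3, -19) lies on all three lines and they are concurrent.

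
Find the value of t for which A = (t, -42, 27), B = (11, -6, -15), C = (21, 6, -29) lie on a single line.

Direction BC = (10, 12, -14). From the y-coordinate of A, the parameter along the line is τ = (-42 − (-6))/12 = -3.
Then t = 11 + (-3)·(10) = -19.

-19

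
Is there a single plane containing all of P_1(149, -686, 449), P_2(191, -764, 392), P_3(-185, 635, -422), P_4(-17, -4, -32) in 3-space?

Yes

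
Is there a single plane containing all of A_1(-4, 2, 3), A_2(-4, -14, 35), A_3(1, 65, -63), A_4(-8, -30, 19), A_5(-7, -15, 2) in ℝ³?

No

The plane through A_1, A_2, A_3 has normal n = A_1A_2 × A_1A_3 = (-960, 160, 80) and equation n·P = 4400.
Checking the remaining points: n·A_4 = 4400, n·A_5 = 4480.
Since n·A_5 = 4480 ≠ 4400, A_5 is off the plane and the points are not all coplanar.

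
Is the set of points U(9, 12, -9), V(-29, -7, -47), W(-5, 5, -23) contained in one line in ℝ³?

UV = (-38, -19, -38), UW = (-14, -7, -14).
Each component of UW is 7/19 times the corresponding component of UV, so UW = 7/19·UV and the points are collinear.

Yes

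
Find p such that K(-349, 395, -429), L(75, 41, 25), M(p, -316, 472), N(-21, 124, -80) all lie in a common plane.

477

Normal to plane KLN: n = (-512, 936, 1208); plane equation n·P = 30176.
Requiring n·M = 30176: (-512)p + (274400) = 30176.
So p = 477.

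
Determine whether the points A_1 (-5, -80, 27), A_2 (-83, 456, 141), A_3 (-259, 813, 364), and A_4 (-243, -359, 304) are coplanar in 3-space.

No

With A_1 as base: A_1A_2 = (-78, 536, 114), A_1A_3 = (-254, 893, 337), A_1A_4 = (-238, -279, 277).
A_1A_3 × A_1A_4 = (341384, -9848, 283400).
A_1A_2 · (A_1A_3 × A_1A_4) = 401120.
Since 401120 ≠ 0, the four points are not coplanar.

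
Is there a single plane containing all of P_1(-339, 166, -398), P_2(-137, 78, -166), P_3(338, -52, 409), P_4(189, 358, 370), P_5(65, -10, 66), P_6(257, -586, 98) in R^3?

Yes

The plane through P_1, P_2, P_3 has normal n = P_1P_2 × P_1P_3 = (-20440, -5950, 15540) and equation n·P = -243460.
Checking the remaining points: n·P_4 = -243460, n·P_5 = -243460, n·P_6 = -243460.
All equal -243460, so all 6 points lie in one plane.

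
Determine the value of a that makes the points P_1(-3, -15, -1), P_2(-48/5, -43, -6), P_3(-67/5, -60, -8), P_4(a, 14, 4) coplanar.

19/5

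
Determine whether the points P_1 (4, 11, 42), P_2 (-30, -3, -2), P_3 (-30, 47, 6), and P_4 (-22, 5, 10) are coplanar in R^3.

No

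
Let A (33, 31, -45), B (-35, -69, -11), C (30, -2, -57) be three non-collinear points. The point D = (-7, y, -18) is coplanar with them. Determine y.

-13

A normal to the plane is n = AB × AC = (2322, -918, 1944).
D lies in the plane iff n · AD = 0.
This gives (-918)y + (-11934) = 0, so y = -13.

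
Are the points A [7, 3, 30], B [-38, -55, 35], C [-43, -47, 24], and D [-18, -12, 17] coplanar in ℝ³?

No

With A as base: AB = (-45, -58, 5), AC = (-50, -50, -6), AD = (-25, -15, -13).
AC × AD = (560, -500, -500).
AB · (AC × AD) = 1300.
Since 1300 ≠ 0, the four points are not coplanar.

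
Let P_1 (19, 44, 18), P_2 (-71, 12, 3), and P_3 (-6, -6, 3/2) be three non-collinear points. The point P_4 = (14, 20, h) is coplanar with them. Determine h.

The plane through P_1, P_2, P_3 has equation −222x − 1110y + 3700z = 13542.
Substituting P_4: (3700)h + (-25308) = 13542, so h = 21/2.

21/2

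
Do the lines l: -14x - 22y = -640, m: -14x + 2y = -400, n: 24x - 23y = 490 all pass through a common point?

Yes

The three lines meet at one point iff the augmented coefficient matrix [aᵢ bᵢ cᵢ] has rank < 3, i.e. its determinant vanishes.
Here the determinant is 0.
It vanishes, so the lines are concurrent at (30, 10).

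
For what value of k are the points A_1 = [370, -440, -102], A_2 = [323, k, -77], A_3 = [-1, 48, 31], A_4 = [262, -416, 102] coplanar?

Normal to plane A_1A_3A_4: n = (96360, 61320, 43800); plane equation n·P = 4204800.
Requiring n·A_2 = 4204800: (61320)k + (27751680) = 4204800.
So k = -384.

-384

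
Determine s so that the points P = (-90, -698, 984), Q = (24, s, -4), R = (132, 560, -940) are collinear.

-52

Collinearity requires PQ × PR = 0; each component is linear in s.
The x-component gives (-1924)s + (-100048) = 0, so s = -52.
The remaining components then also vanish.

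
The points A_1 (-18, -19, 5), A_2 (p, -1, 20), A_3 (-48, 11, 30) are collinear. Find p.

Direction A_1A_3 = (-30, 30, 25). From the y-coordinate of A_2, the parameter along the line is τ = (-1 − (-19))/30 = 3/5.
Then p = (-18) + 3/5·(-30) = -36.

-36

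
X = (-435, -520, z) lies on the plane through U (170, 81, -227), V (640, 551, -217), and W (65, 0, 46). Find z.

-194

A normal to the plane is n = UV × UW = (129120, -129360, 11280).
X lies in the plane iff n · UX = 0.
This gives (11280)z + (2188320) = 0, so z = -194.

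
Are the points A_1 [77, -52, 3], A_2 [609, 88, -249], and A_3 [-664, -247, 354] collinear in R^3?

Yes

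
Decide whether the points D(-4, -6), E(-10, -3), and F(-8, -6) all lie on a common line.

No

DE = (-6, 3), DF = (-4, 0).
Twice the signed area of △DEF is (-6)(0) − (3)(-4) = 12.
The area is nonzero, so the three points are not collinear.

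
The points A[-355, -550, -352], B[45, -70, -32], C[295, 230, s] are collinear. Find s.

168

Collinearity requires AB × AC = 0; each component is linear in s.
The x-component gives (480)s + (-80640) = 0, so s = 168.
The remaining components then also vanish.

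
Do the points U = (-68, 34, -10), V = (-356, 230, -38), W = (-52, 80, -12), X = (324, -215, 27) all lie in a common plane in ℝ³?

Yes

With U as base: UV = (-288, 196, -28), UW = (16, 46, -2), UX = (392, -249, 37).
UW × UX = (1204, -1376, -22016).
UV · (UW × UX) = 0.
The scalar triple product vanishes, so the four points are coplanar.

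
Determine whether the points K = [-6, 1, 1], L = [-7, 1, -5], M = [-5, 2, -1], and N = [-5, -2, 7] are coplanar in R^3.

No

With K as base: KL = (-1, 0, -6), KM = (1, 1, -2), KN = (1, -3, 6).
KM × KN = (0, -8, -4).
KL · (KM × KN) = 24.
Since 24 ≠ 0, the four points are not coplanar.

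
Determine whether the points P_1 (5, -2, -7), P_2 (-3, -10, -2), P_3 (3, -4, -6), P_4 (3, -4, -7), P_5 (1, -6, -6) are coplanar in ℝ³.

Yes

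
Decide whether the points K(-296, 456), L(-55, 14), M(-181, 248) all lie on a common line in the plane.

KL = (241, -442), KM = (115, -208).
If collinear, KM would be a scalar multiple of KL. But (241)·(-208) ≠ (-442)·(115) (difference 702), so they are not parallel; the points are not collinear.

No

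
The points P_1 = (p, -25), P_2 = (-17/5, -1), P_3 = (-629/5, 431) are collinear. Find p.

The three points are collinear iff det[P_1P_2; P_1P_3] = 0.
This determinant is linear in p: (-432)p + (7344/5) = 0, so p = 17/5.

17/5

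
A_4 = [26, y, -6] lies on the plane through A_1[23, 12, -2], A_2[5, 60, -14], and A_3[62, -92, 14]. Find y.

A normal to the plane is n = A_1A_2 × A_1A_3 = (-480, -180, 0).
A_4 lies in the plane iff n · A_1A_4 = 0.
This gives (-180)y + (720) = 0, so y = 4.

4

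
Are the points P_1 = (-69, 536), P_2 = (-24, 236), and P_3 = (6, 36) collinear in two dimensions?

Yes

P_1P_2 = (45, -300), P_1P_3 = (75, -500).
det[P_1P_2; P_1P_3] = (45)(-500) − (-300)(75) = 0.
The determinant is zero, so the points are collinear.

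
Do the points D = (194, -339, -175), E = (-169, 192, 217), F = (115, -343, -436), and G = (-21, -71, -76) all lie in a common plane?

With D as base: DE = (-363, 531, 392), DF = (-79, -4, -261), DG = (-215, 268, 99).
DF × DG = (69552, 63936, -22032).
DE · (DF × DG) = 66096.
Since 66096 ≠ 0, the four points are not coplanar.

No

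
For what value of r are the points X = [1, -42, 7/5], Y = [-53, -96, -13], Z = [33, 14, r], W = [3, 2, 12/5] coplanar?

Coplanarity ⇔ det[XY; XZ; XW] = 0.
Expanding, this is linear in r: (2268)r + (-115668/5) = 0.
So r = 51/5.

51/5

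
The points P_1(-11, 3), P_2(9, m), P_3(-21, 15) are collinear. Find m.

-21

The three points are collinear iff det[P_1P_2; P_1P_3] = 0.
This determinant is linear in m: (10)m + (210) = 0, so m = -21.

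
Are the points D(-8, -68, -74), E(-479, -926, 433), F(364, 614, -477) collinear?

DE = (-471, -858, 507), DF = (372, 682, -403).
DE × DF = (0, -1209, -2046).
The cross product is nonzero, so the points do not lie on one line.

No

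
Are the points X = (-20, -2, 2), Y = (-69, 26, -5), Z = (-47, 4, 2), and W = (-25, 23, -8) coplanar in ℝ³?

No

The four points are coplanar iff the 3×3 determinant with rows XY, XZ, XW is zero.
Rows: (-49, 28, -7), (-27, 6, 0), (-5, 25, -10).
Expanding along the first row: (-49)(-60) − (28)(270) + (-7)(-645) = -105.
Nonzero ⇒ not coplanar.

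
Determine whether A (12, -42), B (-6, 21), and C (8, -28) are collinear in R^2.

Yes

AB = (-18, 63), AC = (-4, 14).
Twice the signed area of △ABC is (-18)(14) − (63)(-4) = 0.
The triangle is degenerate (zero area), so the points are collinear.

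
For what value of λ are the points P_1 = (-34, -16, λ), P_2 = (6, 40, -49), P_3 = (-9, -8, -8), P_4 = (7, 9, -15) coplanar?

-17

The points are coplanar iff P_1P_2 · (P_1P_3 × P_1P_4) = 0.
Expanding, this is linear in λ: (-513)λ + (-8721) = 0.
So λ = -17.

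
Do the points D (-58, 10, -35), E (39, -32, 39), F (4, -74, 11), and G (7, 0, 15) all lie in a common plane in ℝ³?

With D as base: DE = (97, -42, 74), DF = (62, -84, 46), DG = (65, -10, 50).
DF × DG = (-3740, -110, 4840).
DE · (DF × DG) = 0.
The scalar triple product vanishes, so the four points are coplanar.

Yes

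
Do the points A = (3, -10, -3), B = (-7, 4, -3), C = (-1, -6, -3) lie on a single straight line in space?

No

AB = (-10, 14, 0), AC = (-4, 4, 0).
AB × AC = (0, 0, 16).
The cross product is nonzero, so the points do not lie on one line.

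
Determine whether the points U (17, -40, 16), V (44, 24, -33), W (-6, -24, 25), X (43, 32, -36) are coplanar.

Yes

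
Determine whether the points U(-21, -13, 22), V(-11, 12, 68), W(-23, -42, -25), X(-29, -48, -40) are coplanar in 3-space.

No

The four points are coplanar iff the 3×3 determinant with rows UV, UW, UX is zero.
Rows: (10, 25, 46), (-2, -29, -47), (-8, -35, -62).
Expanding along the first row: (10)(153) − (25)(-252) + (46)(-162) = 378.
Nonzero ⇒ not coplanar.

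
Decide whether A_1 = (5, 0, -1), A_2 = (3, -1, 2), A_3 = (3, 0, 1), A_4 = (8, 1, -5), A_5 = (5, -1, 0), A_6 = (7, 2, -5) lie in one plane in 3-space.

The plane through A_1, A_2, A_3 has normal n = A_1A_2 × A_1A_3 = (-2, -2, -2) and equation n·P = -8.
Checking the remaining points: n·A_4 = -8, n·A_5 = -8, n·A_6 = -8.
All equal -8, so all 6 points lie in one plane.

Yes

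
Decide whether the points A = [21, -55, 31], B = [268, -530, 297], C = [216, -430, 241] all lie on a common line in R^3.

AB = (247, -475, 266), AC = (195, -375, 210).
Each component of AC is 15/19 times the corresponding component of AB, so AC = 15/19·AB and the points are collinear.

Yes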